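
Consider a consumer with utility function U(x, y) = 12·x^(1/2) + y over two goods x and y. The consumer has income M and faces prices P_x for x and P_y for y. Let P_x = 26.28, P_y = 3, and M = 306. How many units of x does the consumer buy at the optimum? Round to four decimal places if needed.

Thus x* = (6·P_y/P_x)² — independent of M — with the rest of income spent on y.
Plugging in: x* = (6·3/26.28)² = 0.4691.

x* = 0.4691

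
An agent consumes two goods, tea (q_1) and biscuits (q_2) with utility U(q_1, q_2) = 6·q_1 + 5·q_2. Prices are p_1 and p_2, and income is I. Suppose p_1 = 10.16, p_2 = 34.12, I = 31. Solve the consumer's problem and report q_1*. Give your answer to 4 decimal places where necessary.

Linear utility — the consumer picks whichever good has higher MU/price: 6/10.16 = 0.5906 vs 5/34.12 = 0.1465.
q_1 gives more utility per dollar, so spend all income on q_1: q_1* = I/p_1, q_2* = 0.
Numerically: q_1* = 3.0512, q_2* = 0.

q_1* = 3.0512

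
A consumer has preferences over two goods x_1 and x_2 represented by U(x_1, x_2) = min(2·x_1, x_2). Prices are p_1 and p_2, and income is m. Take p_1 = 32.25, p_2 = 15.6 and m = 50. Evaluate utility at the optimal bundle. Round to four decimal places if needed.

V = 1.576

Leontief preferences: the optimum is at the kink where x_1/1 = x_2/2, i.e. x_2 = 2·x_1.
Budget: p_1·x_1 + p_2·2·x_1 = m, so (p_1 + 2·p_2)·x_1 = m.
Demand: x_1*(p_1,p_2,m) = m/(p_1 + 2·p_2), x_2* = 2·m/(p_1 + 2·p_2).
Here 32.25 + 2·15.6 = 63.45, giving x_1* = 0.788 and x_2* = 1.576.
Utility at the optimum: U(0.788, 1.576) = 1.576.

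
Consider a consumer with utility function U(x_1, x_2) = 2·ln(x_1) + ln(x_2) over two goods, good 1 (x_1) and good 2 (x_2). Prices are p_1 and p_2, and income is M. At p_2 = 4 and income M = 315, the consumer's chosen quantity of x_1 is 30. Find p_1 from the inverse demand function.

p_1 = 7

Tangency: MRS = 2·x_2/x_1 = p_1/p_2.
So 2·p_2·x_2 = p_1·x_1; combined with the budget, a share 2/3 of income goes to x_1.
Demand: x_1*(p_1,p_2,M) = 2/3·M/p_1 and x_2* = 1/3·M/p_2.
Set x_1* = 30 in the demand function and solve for p_1: p_1 = 7.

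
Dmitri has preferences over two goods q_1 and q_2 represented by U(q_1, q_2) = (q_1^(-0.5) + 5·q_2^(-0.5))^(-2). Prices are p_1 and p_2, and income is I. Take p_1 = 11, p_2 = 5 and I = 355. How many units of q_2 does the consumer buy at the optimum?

MRS = MU_q_1/MU_q_2 = (1/5)·(q_2/q_1)^(1.5). Set equal to p_1/p_2.
Solve for the ratio: q_2/q_1 = [5·p_1/p_2]^(2/3).
Substitute q_2 = (q_2/q_1)·q_1 into the budget: q_1* = I/(p_1 + p_2·(q_2/q_1)).
Numerically q_2/q_1 = 4.946087, so q_1* = 355/(11 + 5·4.946087) = 9.9355 and q_2* = 4.946087·9.9355 = 49.1419.

q_2* = 49.1419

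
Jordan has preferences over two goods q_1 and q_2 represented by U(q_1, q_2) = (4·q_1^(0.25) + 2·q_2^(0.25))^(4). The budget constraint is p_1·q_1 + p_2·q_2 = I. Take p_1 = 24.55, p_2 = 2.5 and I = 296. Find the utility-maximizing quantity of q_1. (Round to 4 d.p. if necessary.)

q_1* = 6.5179

MU_q_1 ∝ 4·q_1^(-0.75), MU_q_2 ∝ 2·q_2^(-0.75), so MRS = 2·(q_2/q_1)^(0.75) = p_1/p_2.
Hence q_2/q_1 = ((1/2)·p_1/p_2)^(1/(0.75)), i.e. raised to the 4/3 power.
With the ratio pinned down, the budget gives q_1* = I/(p_1 + p_2·(q_2/q_1)) and q_2* = (q_2/q_1)·q_1*.
Numerically q_2/q_1 = 8.345301, so q_1* = 296/(24.55 + 2.5·8.345301) = 6.5179.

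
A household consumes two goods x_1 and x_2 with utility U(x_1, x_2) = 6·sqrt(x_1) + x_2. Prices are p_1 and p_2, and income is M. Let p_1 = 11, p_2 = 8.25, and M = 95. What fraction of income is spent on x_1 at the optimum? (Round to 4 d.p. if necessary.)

MU_x_1 = 3/√x_1, MU_x_2 = 1. Tangency: 3/√x_1 = p_1/p_2.
Solve: √x_1 = 3·p_2/p_1, so x_1*(p_1,p_2) = (3·p_2/p_1)², and x_2* = (M − p_1·x_1*)/p_2.
Plugging in: x_1* = (3·8.25/11)² = 5.0625, x_2* = 4.7652.
Expenditure on x_1: 11·5.0625 = 55.6875; share = 0.5862.

share on x_1 = 0.5862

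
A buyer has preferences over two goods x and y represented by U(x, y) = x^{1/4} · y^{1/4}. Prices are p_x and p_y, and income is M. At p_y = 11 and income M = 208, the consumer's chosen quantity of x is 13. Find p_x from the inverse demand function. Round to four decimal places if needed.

MU_x/MU_y = (0.25·y)/(0.25·x); tangency sets this equal to p_x/p_y.
So 0.25·p_y·y = 0.25·p_x·x; combined with the budget, a share 0.5 of income goes to x.
Demand: x*(p_x,p_y,M) = 0.5·M/p_x and y* = 0.5·M/p_y.
Set x* = 13 in the demand function and solve for p_x: p_x = 8.

p_x = 8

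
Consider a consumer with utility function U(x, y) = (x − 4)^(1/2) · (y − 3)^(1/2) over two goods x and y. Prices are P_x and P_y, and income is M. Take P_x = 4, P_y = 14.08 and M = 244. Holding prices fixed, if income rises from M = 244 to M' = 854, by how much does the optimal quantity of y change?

Δy* = 21.6619

MRS = (y−3)/(x−4). Tangency with P_x/P_y gives y−3 = (P_x/P_y)·(x−4).
After buying the subsistence bundle (4, 3), a share 0.5 of the remaining income goes to x: x* = 4 + 0.5·(M − 4P_x − 3P_y)/P_x.
Discretionary income = 244 − 4·4 − 3·14.08 = 185.76; y* = 3 + 0.5·185.76/14.08 = 9.5966.
At M' = 854: y* = 31.2585. Change: 31.2585 − 9.5966 = 21.6619.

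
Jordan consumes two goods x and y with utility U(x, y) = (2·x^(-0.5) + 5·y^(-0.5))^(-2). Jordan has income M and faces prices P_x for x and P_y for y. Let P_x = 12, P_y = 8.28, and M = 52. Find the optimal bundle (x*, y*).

MRS = MU_x/MU_y = (2/5)·(y/x)^(1.5). Set equal to P_x/P_y.
Solve for the ratio: y/x = [(5/2)·P_x/P_y]^(2/3).
Substitute y = (y/x)·x into the budget: x* = M/(P_x + P_y·(y/x)).
Numerically y/x = 2.358996, so x* = 52/(12 + 8.28·2.358996) = 1.6491 and y* = 2.358996·1.6491 = 3.8902.

x* = 1.6491, y* = 3.8902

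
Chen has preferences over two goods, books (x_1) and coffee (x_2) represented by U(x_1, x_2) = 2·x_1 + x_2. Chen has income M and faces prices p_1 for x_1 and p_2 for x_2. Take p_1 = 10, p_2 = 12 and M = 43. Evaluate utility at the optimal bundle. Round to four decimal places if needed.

V = 8.6

x_1 gives more utility per dollar, so spend all income on x_1: x_1* = M/p_1, x_2* = 0.
Numerically: x_1* = 4.3, x_2* = 0.
Utility at the optimum: U(4.3, 0) = 8.6.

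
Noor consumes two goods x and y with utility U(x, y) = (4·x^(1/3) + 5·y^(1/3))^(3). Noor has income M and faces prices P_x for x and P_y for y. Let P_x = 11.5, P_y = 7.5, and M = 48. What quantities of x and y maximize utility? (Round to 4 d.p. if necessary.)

x* = 1.5286, y* = 4.0561

MRS = MU_x/MU_y = (4/5)·(y/x)^(2/3). Set equal to P_x/P_y.
Hence y/x = ((5/4)·P_x/P_y)^(1/(2/3)), i.e. raised to the 1.5 power.
With the ratio pinned down, the budget gives x* = M/(P_x + P_y·(y/x)) and y* = (y/x)·x*.
Numerically y/x = 2.653505, so x* = 48/(11.5 + 7.5·2.653505) = 1.5286 and y* = 2.653505·1.5286 = 4.0561.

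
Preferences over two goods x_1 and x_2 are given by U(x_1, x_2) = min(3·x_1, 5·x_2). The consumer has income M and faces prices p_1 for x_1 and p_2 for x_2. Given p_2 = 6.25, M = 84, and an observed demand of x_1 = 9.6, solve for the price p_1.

p_1 = 5

With perfect complements, no substitution: consume in ratio x_1:x_2 = 5:3.
Budget: p_1·x_1 + p_2·(3/5)·x_1 = M, so (5·p_1 + 3·p_2)·x_1 = 5·M.
Demand: x_1*(p_1,p_2,M) = 5·M/(5·p_1 + 3·p_2), x_2* = 3·M/(5·p_1 + 3·p_2).
Set x_1* = 9.6 in the demand function and solve for p_1: p_1 = 5.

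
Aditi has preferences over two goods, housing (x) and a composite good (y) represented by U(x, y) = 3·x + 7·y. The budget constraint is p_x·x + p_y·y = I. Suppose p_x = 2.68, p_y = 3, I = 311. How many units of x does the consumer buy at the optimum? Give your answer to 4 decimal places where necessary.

Perfect substitutes: compare marginal utility per dollar. 3/p_x vs 7/p_y → 1.1194 vs 2.3333.
y gives more utility per dollar, so spend all income on y: y* = I/p_y, x* = 0.
Numerically: x* = 0, y* = 103.6667.

x* = 0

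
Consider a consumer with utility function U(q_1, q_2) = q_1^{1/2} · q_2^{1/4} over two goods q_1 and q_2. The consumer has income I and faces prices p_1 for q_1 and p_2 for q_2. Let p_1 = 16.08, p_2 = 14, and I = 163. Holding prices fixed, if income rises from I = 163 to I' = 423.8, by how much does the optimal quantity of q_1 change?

Δq_1* = 10.8126

The MRS is 2·q_2/q_1. Set MRS = p_1/p_2.
Rearranging, p_2·q_2 = (1/2)·p_1·q_1. Substituting into the budget gives p_1·q_1·(1 + (1/2)) = I.
Demand: q_1*(p_1,p_2,I) = 2/3·I/p_1 and q_2* = 1/3·I/p_2.
At p_1=16.08, p_2=14, I=163: q_1* = 2/3·163/16.08 = 6.7579.
At I' = 423.8: q_1* = 17.5705. Change: 17.5705 − 6.7579 = 10.8126.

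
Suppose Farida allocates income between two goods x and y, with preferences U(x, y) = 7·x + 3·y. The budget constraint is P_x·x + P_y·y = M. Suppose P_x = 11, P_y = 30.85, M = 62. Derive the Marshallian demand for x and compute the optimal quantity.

Linear utility — the consumer picks whichever good has higher MU/price: 7/11 = 0.6364 vs 3/30.85 = 0.0972.
x gives more utility per dollar, so spend all income on x: x* = M/P_x, y* = 0.
Numerically: x* = 5.6364, y* = 0.

x* = 5.6364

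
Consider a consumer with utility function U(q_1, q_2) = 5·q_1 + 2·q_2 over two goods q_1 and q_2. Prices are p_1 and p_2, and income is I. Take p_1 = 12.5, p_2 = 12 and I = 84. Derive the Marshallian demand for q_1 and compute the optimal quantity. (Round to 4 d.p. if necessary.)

Linear utility — the consumer picks whichever good has higher MU/price: 5/12.5 = 0.4 vs 2/12 = 0.1667.
q_1 gives more utility per dollar, so spend all income on q_1: q_1* = I/p_1, q_2* = 0.
Numerically: q_1* = 6.72, q_2* = 0.

q_1* = 6.72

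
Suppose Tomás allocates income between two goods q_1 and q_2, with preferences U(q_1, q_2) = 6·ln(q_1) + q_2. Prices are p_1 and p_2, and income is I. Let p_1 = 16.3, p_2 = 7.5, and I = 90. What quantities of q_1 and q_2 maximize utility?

q_1* = 2.7607, q_2* = 6

MU_q_1 = 6/q_1, MU_q_2 = 1. Tangency: 6/q_1 = p_1/p_2.
So q_1*(p_1,p_2) = 6·p_2/p_1, independent of income; and q_2* = (I − 6·p_2)/p_2.
At the given prices: q_1* = 6·7.5/16.3 = 2.7607, and q_2* = 6.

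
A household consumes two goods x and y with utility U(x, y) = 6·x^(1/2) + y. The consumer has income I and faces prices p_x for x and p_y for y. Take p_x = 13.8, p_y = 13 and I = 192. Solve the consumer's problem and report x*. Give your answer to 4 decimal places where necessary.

x* = 7.9868

MU_x = 3/√x, MU_y = 1. Tangency: 3/√x = p_x/p_y.
Solve: √x = 3·p_y/p_x, so x*(p_x,p_y) = (3·p_y/p_x)², and y* = (I − p_x·x*)/p_y.
Plugging in: x* = (3·13/13.8)² = 7.9868.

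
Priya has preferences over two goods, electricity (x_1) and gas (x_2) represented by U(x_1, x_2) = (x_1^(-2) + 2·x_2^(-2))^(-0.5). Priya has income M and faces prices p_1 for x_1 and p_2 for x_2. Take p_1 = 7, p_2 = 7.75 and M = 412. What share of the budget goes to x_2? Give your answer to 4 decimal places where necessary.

From the CES first-order condition, (1/2)·(x_2/x_1)^(3) = p_1/p_2.
Solve for the ratio: x_2/x_1 = [2·p_1/p_2]^(1/3).
With the ratio pinned down, the budget gives x_1* = M/(p_1 + p_2·(x_2/x_1)) and x_2* = (x_2/x_1)·x_1*.
Numerically x_2/x_1 = 1.217892, so x_1* = 412/(7 + 7.75·1.217892) = 25.0629 and x_2* = 1.217892·25.0629 = 30.5239.
Expenditure on x_2: 7.75·30.5239 = 236.5599; share = 0.5742.

share on x_2 = 0.5742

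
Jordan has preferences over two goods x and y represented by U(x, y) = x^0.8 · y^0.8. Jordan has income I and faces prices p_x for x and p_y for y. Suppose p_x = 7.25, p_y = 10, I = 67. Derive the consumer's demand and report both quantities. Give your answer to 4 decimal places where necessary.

x* = 4.6207, y* = 3.35

Tangency: MRS = y/x = p_x/p_y.
Rearranging, p_y·y = p_x·x. Substituting into the budget gives p_x·x·(1 + 1) = I.
Demand: x*(p_x,p_y,I) = 0.5·I/p_x and y* = 0.5·I/p_y.
At p_x=7.25, p_y=10, I=67: x* = 0.5·67/7.25 = 4.6207, y* = 3.35.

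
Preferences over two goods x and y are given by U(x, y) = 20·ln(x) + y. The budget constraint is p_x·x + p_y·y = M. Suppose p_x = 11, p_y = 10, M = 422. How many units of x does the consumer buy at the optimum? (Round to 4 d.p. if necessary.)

Set MRS = p_x/p_y: (20/x)/1 = p_x/p_y.
So x*(p_x,p_y) = 20·p_y/p_x, independent of income; and y* = (M − 20·p_y)/p_y.
At the given prices: x* = 20·10/11 = 18.1818.

x* = 18.1818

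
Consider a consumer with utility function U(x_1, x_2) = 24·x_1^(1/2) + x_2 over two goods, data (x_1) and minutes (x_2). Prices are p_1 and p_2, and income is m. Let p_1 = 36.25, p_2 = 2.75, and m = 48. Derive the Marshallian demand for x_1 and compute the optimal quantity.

Set MRS = p_1/p_2: 12·x_1^(−1/2) = p_1/p_2.
Solve: √x_1 = 12·p_2/p_1, so x_1*(p_1,p_2) = (12·p_2/p_1)², and x_2* = (m − p_1·x_1*)/p_2.
Plugging in: x_1* = (12·2.75/36.25)² = 0.8287.

x_1* = 0.8287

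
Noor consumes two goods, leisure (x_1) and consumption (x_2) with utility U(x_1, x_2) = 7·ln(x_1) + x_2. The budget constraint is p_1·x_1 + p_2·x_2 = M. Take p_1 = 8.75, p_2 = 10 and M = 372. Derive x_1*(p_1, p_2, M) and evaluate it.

So x_1*(p_1,p_2) = 7·p_2/p_1, independent of income; and x_2* = (M − 7·p_2)/p_2.
At the given prices: x_1* = 7·10/8.75 = 8.

x_1* = 8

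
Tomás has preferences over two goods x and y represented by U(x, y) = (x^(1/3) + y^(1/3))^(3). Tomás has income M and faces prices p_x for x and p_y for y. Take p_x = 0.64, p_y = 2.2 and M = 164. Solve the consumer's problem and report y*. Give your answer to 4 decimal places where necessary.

y* = 26.1192

MU_x ∝ x^(-2/3), MU_y ∝ y^(-2/3), so MRS = (y/x)^(2/3) = p_x/p_y.
Hence y/x = (p_x/p_y)^(1/(2/3)), i.e. raised to the 1.5 power.
With the ratio pinned down, the budget gives x* = M/(p_x + p_y·(y/x)) and y* = (y/x)·x*.
Numerically y/x = 0.156905, so x* = 164/(0.64 + 2.2·0.156905) = 166.4653 and y* = 0.156905·166.4653 = 26.1192.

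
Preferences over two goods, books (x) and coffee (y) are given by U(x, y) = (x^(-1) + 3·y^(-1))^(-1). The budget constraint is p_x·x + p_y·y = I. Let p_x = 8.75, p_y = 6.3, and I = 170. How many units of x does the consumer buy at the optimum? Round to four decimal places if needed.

MU_x ∝ x^(-2), MU_y ∝ 3·y^(-2), so MRS = (1/3)·(y/x)^(2) = p_x/p_y.
Solve for the ratio: y/x = [3·p_x/p_y]^(0.5).
With the ratio pinned down, the budget gives x* = I/(p_x + p_y·(y/x)) and y* = (y/x)·x*.
Numerically y/x = 2.041241, so x* = 170/(8.75 + 6.3·2.041241) = 7.8668.

x* = 7.8668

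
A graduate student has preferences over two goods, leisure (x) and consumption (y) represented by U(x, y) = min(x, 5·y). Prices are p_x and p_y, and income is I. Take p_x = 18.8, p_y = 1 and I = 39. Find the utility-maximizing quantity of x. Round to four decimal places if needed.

Demand: x*(p_x,p_y,I) = 5·I/(5·p_x + p_y), y* = I/(5·p_x + p_y).
Here 5·18.8 + 1 = 95, giving x* = 2.0526.

x* = 2.0526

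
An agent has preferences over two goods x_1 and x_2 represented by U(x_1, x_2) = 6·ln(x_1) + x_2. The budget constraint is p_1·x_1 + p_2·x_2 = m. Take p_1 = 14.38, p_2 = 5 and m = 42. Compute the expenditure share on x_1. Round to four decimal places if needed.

share on x_1 = 0.7143

MU_x_1 = 6/x_1, MU_x_2 = 1. Tangency: 6/x_1 = p_1/p_2.
So x_1*(p_1,p_2) = 6·p_2/p_1, independent of income; and x_2* = (m − 6·p_2)/p_2.
At the given prices: x_1* = 6·5/14.38 = 2.0862, and x_2* = 2.4.
Expenditure on x_1: 14.38·2.0862 = 30; share = 0.7143.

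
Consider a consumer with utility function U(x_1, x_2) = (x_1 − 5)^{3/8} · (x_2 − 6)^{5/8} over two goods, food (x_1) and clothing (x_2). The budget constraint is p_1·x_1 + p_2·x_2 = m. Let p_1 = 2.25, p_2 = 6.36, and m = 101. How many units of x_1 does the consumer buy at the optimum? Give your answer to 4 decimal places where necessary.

x_1* = 13.5983

Substituting into the budget: x_1* = 5 + 0.375·(m − 5·p_1 − 6·p_2)/p_1, and x_2* = 6 + 0.625·(…)/p_2.
Discretionary income = 101 − 5·2.25 − 6·6.36 = 51.59; x_1* = 5 + 0.375·51.59/2.25 = 13.5983.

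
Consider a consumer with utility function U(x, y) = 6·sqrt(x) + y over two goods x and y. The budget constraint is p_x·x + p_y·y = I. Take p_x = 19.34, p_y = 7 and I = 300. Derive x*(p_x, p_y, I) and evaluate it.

x* = 1.179

Set MRS = p_x/p_y: 3·x^(−1/2) = p_x/p_y.
Solve: √x = 3·p_y/p_x, so x*(p_x,p_y) = (3·p_y/p_x)², and y* = (I − p_x·x*)/p_y.
Plugging in: x* = (3·7/19.34)² = 1.179.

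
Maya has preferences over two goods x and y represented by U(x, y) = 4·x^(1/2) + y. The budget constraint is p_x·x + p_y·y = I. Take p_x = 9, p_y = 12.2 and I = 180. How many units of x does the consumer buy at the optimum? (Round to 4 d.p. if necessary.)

Thus x* = (2·p_y/p_x)² — independent of I — with the rest of income spent on y.
Plugging in: x* = (2·12.2/9)² = 7.3501.

x* = 7.3501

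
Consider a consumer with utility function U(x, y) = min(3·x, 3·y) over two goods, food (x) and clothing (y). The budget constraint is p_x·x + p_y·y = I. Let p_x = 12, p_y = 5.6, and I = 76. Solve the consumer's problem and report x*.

x* = 4.3182

Leontief preferences: the optimum is at the kink where x/3 = y/3, i.e. y = x.
Budget: p_x·x + p_y·x = I, so (3·p_x + 3·p_y)·x = 3·I.
Demand: x*(p_x,p_y,I) = 3·I/(3·p_x + 3·p_y), y* = 3·I/(3·p_x + 3·p_y).
Here 3·12 + 3·5.6 = 52.8, giving x* = 4.3182.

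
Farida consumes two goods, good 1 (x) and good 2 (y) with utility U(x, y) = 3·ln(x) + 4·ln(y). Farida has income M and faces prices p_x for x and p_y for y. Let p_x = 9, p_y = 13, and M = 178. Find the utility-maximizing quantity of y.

Tangency: MRS = (3/4)·y/x = p_x/p_y.
Rearranging, p_y·y = (4/3)·p_x·x. Substituting into the budget gives p_x·x·(1 + (4/3)) = M.
Demand: x*(p_x,p_y,M) = 3/7·M/p_x and y* = 4/7·M/p_y.
At p_x=9, p_y=13, M=178: y* = 4/7·178/13 = 7.8242.

y* = 7.8242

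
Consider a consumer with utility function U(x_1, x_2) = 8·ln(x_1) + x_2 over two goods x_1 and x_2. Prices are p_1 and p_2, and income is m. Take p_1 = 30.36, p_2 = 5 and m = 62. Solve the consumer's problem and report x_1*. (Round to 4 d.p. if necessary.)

Set MRS = p_1/p_2: (8/x_1)/1 = p_1/p_2.
So x_1*(p_1,p_2) = 8·p_2/p_1, independent of income; and x_2* = (m − 8·p_2)/p_2.
At the given prices: x_1* = 8·5/30.36 = 1.3175.

x_1* = 1.3175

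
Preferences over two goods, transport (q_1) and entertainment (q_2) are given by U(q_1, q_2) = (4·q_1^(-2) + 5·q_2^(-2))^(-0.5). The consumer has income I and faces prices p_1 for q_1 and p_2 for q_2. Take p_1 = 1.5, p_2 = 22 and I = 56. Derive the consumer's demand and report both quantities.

MU_q_1 ∝ 4·q_1^(-3), MU_q_2 ∝ 5·q_2^(-3), so MRS = (4/5)·(q_2/q_1)^(3) = p_1/p_2.
Hence q_2/q_1 = ((5/4)·p_1/p_2)^(1/(3)), i.e. raised to the 1/3 power.
With the ratio pinned down, the budget gives q_1* = I/(p_1 + p_2·(q_2/q_1)) and q_2* = (q_2/q_1)·q_1*.
Numerically q_2/q_1 = 0.440074, so q_1* = 56/(1.5 + 22·0.440074) = 5.0082 and q_2* = 0.440074·5.0082 = 2.204.

q_1* = 5.0082, q_2* = 2.204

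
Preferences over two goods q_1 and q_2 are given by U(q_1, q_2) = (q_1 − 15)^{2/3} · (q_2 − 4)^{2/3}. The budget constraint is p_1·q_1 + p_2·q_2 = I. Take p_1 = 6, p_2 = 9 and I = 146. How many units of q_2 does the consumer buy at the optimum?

Let q_1' = q_1−15, q_2' = q_2−4. MRS = q_2'/q_1' = p_1/p_2.
After buying the subsistence bundle (15, 4), a share 0.5 of the remaining income goes to q_1: q_1* = 15 + 0.5·(I − 15p_1 − 4p_2)/p_1.
Discretionary income = 146 − 15·6 − 4·9 = 20; q_2* = 4 + 0.5·20/9 = 5.1111.

q_2* = 5.1111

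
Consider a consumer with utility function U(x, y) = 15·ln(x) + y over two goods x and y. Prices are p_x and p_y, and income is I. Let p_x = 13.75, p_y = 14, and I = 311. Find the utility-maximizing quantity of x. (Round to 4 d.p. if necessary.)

Set MRS = p_x/p_y: (15/x)/1 = p_x/p_y.
So x*(p_x,p_y) = 15·p_y/p_x, independent of income; and y* = (I − 15·p_y)/p_y.
At the given prices: x* = 15·14/13.75 = 15.2727.

x* = 15.2727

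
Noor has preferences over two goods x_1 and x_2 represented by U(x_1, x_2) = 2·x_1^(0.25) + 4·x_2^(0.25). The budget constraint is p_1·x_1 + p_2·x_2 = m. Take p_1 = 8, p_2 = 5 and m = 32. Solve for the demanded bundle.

x_1* = 1.0134, x_2* = 4.7786

MU_x_1 ∝ 2·x_1^(-0.75), MU_x_2 ∝ 4·x_2^(-0.75), so MRS = (1/2)·(x_2/x_1)^(0.75) = p_1/p_2.
Solve for the ratio: x_2/x_1 = [2·p_1/p_2]^(4/3).
With the ratio pinned down, the budget gives x_1* = m/(p_1 + p_2·(x_2/x_1)) and x_2* = (x_2/x_1)·x_1*.
Numerically x_2/x_1 = 4.71556, so x_1* = 32/(8 + 5·4.71556) = 1.0134 and x_2* = 4.71556·1.0134 = 4.7786.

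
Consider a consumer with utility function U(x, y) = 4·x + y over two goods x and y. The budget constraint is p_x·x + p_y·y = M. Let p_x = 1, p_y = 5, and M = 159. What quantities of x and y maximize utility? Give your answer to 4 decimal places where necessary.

Perfect substitutes: compare marginal utility per dollar. 4/p_x vs 1/p_y → 4 vs 0.2.
x gives more utility per dollar, so spend all income on x: x* = M/p_x, y* = 0.
Numerically: x* = 159, y* = 0.

x* = 159, y* = 0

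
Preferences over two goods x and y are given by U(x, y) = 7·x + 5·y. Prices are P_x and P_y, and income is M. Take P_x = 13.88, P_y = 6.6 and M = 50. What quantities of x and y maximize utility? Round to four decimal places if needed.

x* = 0, y* = 7.5758

Linear utility — the consumer picks whichever good has higher MU/price: 7/13.88 = 0.5043 vs 5/6.6 = 0.7576.
y gives more utility per dollar, so spend all income on y: y* = M/P_y, x* = 0.
Numerically: x* = 0, y* = 7.5758.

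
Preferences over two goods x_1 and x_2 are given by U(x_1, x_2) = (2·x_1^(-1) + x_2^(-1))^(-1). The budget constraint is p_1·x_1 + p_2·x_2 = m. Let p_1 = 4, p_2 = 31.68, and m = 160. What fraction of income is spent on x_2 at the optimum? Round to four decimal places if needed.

share on x_2 = 0.6655

MRS = MU_x_1/MU_x_2 = 2·(x_2/x_1)^(2). Set equal to p_1/p_2.
Hence x_2/x_1 = ((1/2)·p_1/p_2)^(1/(2)), i.e. raised to the 0.5 power.
With the ratio pinned down, the budget gives x_1* = m/(p_1 + p_2·(x_2/x_1)) and x_2* = (x_2/x_1)·x_1*.
Numerically x_2/x_1 = 0.251259, so x_1* = 160/(4 + 31.68·0.251259) = 13.378 and x_2* = 0.251259·13.378 = 3.3614.
Expenditure on x_2: 31.68·3.3614 = 106.4878; share = 0.6655.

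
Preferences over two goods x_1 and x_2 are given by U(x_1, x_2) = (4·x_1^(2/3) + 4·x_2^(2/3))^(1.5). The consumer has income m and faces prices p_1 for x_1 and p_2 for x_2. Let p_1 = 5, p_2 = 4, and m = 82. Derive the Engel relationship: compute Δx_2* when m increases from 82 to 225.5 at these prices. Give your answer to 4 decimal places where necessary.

MU_x_1 ∝ 4·x_1^(-1/3), MU_x_2 ∝ 4·x_2^(-1/3), so MRS = (x_2/x_1)^(1/3) = p_1/p_2.
Hence x_2/x_1 = (p_1/p_2)^(1/(1/3)), i.e. raised to the 3 power.
With the ratio pinned down, the budget gives x_1* = m/(p_1 + p_2·(x_2/x_1)) and x_2* = (x_2/x_1)·x_1*.
Numerically x_2/x_1 = 1.953125, so x_1* = 82/(5 + 4·1.953125) = 6.4 and x_2* = 1.953125·6.4 = 12.5.
At m' = 225.5: x_2* = 34.375. Change: 34.375 − 12.5 = 21.875.

Δx_2* = 21.875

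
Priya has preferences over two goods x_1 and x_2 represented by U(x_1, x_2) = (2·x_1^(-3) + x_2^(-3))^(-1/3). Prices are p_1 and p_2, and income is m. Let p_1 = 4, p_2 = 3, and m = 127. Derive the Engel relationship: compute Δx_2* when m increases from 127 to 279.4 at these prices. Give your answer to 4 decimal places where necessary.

Δx_2* = 20.5205

MU_x_1 ∝ 2·x_1^(-4), MU_x_2 ∝ x_2^(-4), so MRS = 2·(x_2/x_1)^(4) = p_1/p_2.
Hence x_2/x_1 = ((1/2)·p_1/p_2)^(1/(4)), i.e. raised to the 0.25 power.
Substitute x_2 = (x_2/x_1)·x_1 into the budget: x_1* = m/(p_1 + p_2·(x_2/x_1)).
Numerically x_2/x_1 = 0.903602, so x_1* = 127/(4 + 3·0.903602) = 18.9247 and x_2* = 0.903602·18.9247 = 17.1004.
At m' = 279.4: x_2* = 37.6209. Change: 37.6209 − 17.1004 = 20.5205.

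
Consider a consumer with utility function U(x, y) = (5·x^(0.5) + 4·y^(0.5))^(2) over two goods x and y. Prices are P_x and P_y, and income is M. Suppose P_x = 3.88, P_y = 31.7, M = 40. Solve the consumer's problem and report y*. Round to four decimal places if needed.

y* = 0.0917

MU_x ∝ 5·x^(-0.5), MU_y ∝ 4·y^(-0.5), so MRS = (5/4)·(y/x)^(0.5) = P_x/P_y.
Hence y/x = ((4/5)·P_x/P_y)^(1/(0.5)), i.e. raised to the 2 power.
Substitute y = (y/x)·x into the budget: x* = M/(P_x + P_y·(y/x)).
Numerically y/x = 0.009588, so x* = 40/(3.88 + 31.7·0.009588) = 9.5604 and y* = 0.009588·9.5604 = 0.0917.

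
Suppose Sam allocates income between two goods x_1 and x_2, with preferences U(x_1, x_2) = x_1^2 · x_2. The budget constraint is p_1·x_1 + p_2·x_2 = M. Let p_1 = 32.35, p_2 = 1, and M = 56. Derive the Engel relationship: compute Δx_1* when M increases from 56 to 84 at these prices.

Δx_1* = 0.577

Tangency: MRS = 2·x_2/x_1 = p_1/p_2.
Rearranging, p_2·x_2 = (1/2)·p_1·x_1. Substituting into the budget gives p_1·x_1·(1 + (1/2)) = M.
Demand: x_1*(p_1,p_2,M) = 2/3·M/p_1 and x_2* = 1/3·M/p_2.
At p_1=32.35, p_2=1, M=56: x_1* = 2/3·56/32.35 = 1.154.
At M' = 84: x_1* = 1.7311. Change: 1.7311 − 1.154 = 0.577.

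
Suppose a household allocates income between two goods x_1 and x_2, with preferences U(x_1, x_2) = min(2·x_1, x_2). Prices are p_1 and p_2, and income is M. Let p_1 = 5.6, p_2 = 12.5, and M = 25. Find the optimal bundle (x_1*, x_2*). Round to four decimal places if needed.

With perfect complements, no substitution: consume in ratio x_1:x_2 = 1:2.
Budget: p_1·x_1 + p_2·2·x_1 = M, so (p_1 + 2·p_2)·x_1 = M.
Demand: x_1*(p_1,p_2,M) = M/(p_1 + 2·p_2), x_2* = 2·M/(p_1 + 2·p_2).
Here 5.6 + 2·12.5 = 30.6, giving x_1* = 0.817 and x_2* = 1.634.

x_1* = 0.817, x_2* = 1.634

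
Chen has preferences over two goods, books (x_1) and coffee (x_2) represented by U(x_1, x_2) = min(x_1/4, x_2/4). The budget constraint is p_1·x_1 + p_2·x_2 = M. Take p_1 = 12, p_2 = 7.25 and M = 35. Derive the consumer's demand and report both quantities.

x_1* = 1.8182, x_2* = 1.8182

Demand: x_1*(p_1,p_2,M) = 4·M/(4·p_1 + 4·p_2), x_2* = 4·M/(4·p_1 + 4·p_2).
Here 4·12 + 4·7.25 = 77, giving x_1* = 1.8182 and x_2* = 1.8182.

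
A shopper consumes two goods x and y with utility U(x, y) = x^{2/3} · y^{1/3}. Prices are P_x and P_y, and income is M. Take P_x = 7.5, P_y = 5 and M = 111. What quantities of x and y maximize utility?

x* = 9.8667, y* = 7.4

The MRS is 2·y/x. Set MRS = P_x/P_y.
Rearranging, P_y·y = (1/2)·P_x·x. Substituting into the budget gives P_x·x·(1 + (1/2)) = M.
Demand: x*(P_x,P_y,M) = 2/3·M/P_x and y* = 1/3·M/P_y.
At P_x=7.5, P_y=5, M=111: x* = 2/3·111/7.5 = 9.8667, y* = 7.4.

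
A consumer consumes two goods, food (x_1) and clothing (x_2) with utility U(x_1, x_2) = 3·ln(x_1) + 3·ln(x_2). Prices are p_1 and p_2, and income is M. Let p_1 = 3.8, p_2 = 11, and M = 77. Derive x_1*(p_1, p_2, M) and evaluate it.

x_1* = 10.1316

Demand: x_1*(p_1,p_2,M) = 0.5·M/p_1 and x_2* = 0.5·M/p_2.
At p_1=3.8, p_2=11, M=77: x_1* = 0.5·77/3.8 = 10.1316.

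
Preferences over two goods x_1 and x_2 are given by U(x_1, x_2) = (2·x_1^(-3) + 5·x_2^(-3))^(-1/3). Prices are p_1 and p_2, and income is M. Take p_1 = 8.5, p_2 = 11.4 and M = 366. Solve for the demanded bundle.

Numerically x_2/x_1 = 1.168459, so x_1* = 366/(8.5 + 11.4·1.168459) = 16.7733 and x_2* = 1.168459·16.7733 = 19.5989.

x_1* = 16.7733, x_2* = 19.5989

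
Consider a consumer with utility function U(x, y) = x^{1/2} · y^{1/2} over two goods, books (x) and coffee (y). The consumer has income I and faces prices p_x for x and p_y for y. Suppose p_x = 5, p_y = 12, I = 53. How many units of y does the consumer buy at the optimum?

At p_x=5, p_y=12, I=53: y* = 0.5·53/12 = 2.2083.

y* = 2.2083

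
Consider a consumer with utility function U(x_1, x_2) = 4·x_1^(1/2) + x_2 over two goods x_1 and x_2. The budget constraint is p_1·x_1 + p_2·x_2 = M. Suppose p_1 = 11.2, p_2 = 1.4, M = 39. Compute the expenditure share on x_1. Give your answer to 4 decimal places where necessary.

share on x_1 = 0.0179

MU_x_1 = 2/√x_1, MU_x_2 = 1. Tangency: 2/√x_1 = p_1/p_2.
Thus x_1* = (2·p_2/p_1)² — independent of M — with the rest of income spent on x_2.
Plugging in: x_1* = (2·1.4/11.2)² = 0.0625, x_2* = 27.3571.
Expenditure on x_1: 11.2·0.0625 = 0.7; share = 0.0179.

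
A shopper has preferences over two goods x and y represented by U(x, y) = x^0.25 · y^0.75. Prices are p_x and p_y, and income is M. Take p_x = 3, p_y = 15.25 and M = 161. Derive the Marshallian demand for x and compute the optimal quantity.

x* = 13.4167

Tangency: MRS = (1/3)·y/x = p_x/p_y.
Rearranging, p_y·y = 3·p_x·x. Substituting into the budget gives p_x·x·(1 + 3) = M.
Demand: x*(p_x,p_y,M) = 0.25·M/p_x and y* = 0.75·M/p_y.
At p_x=3, p_y=15.25, M=161: x* = 0.25·161/3 = 13.4167.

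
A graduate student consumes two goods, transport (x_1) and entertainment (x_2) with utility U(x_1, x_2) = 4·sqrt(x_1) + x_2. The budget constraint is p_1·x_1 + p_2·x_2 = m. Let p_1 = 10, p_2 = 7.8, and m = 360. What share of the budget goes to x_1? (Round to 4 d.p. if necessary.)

share on x_1 = 0.0676

Set MRS = p_1/p_2: 2·x_1^(−1/2) = p_1/p_2.
Solve: √x_1 = 2·p_2/p_1, so x_1*(p_1,p_2) = (2·p_2/p_1)², and x_2* = (m − p_1·x_1*)/p_2.
Plugging in: x_1* = (2·7.8/10)² = 2.4336, x_2* = 43.0338.
Expenditure on x_1: 10·2.4336 = 24.336; share = 0.0676.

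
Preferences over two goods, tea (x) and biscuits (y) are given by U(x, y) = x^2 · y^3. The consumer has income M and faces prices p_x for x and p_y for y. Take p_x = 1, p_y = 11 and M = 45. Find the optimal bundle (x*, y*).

x* = 18, y* = 2.4545

MU_x/MU_y = (2·y)/(3·x); tangency sets this equal to p_x/p_y.
So 2·p_y·y = 3·p_x·x; combined with the budget, a share 0.4 of income goes to x.
Demand: x*(p_x,p_y,M) = 0.4·M/p_x and y* = 0.6·M/p_y.
At p_x=1, p_y=11, M=45: x* = 0.4·45/1 = 18, y* = 2.4545.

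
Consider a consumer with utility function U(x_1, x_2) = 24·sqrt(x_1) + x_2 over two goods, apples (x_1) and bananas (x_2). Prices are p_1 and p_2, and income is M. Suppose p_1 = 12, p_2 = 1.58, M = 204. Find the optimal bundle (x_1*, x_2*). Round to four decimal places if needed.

x_1* = 2.4964, x_2* = 110.1539

Thus x_1* = (12·p_2/p_1)² — independent of M — with the rest of income spent on x_2.
Plugging in: x_1* = (12·1.58/12)² = 2.4964, x_2* = 110.1539.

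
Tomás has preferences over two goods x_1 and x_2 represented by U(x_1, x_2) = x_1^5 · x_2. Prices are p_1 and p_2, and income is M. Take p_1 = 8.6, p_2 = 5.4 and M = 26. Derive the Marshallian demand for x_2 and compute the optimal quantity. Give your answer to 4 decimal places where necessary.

x_2* = 0.8025

MU_x_1/MU_x_2 = (5·x_2)/(x_1); tangency sets this equal to p_1/p_2.
So 5·p_2·x_2 = p_1·x_1; combined with the budget, a share 5/6 of income goes to x_1.
Demand: x_1*(p_1,p_2,M) = 5/6·M/p_1 and x_2* = 1/6·M/p_2.
At p_1=8.6, p_2=5.4, M=26: x_2* = 1/6·26/5.4 = 0.8025.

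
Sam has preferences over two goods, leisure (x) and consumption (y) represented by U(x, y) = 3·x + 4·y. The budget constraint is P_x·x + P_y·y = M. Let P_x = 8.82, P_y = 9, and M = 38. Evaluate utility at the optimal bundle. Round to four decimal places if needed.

V = 16.8889

Perfect substitutes: compare marginal utility per dollar. 3/P_x vs 4/P_y → 0.3401 vs 0.4444.
y gives more utility per dollar, so spend all income on y: y* = M/P_y, x* = 0.
Numerically: x* = 0, y* = 4.2222.
Utility at the optimum: U(0, 4.2222) = 16.8889.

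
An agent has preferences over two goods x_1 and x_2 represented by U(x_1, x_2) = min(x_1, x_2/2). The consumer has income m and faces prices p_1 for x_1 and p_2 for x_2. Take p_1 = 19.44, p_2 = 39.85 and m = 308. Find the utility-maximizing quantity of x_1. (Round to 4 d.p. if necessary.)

With perfect complements, no substitution: consume in ratio x_1:x_2 = 1:2.
Budget: p_1·x_1 + p_2·2·x_1 = m, so (p_1 + 2·p_2)·x_1 = m.
Demand: x_1*(p_1,p_2,m) = m/(p_1 + 2·p_2), x_2* = 2·m/(p_1 + 2·p_2).
Here 19.44 + 2·39.85 = 99.14, giving x_1* = 3.1067.

x_1* = 3.1067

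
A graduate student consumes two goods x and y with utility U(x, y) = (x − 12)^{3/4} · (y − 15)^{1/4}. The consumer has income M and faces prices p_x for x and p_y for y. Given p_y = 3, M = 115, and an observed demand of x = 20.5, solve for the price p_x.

p_x = 3

Let x' = x−12, y' = y−15. MRS = 3·y'/x' = p_x/p_y.
Substituting into the budget: x* = 12 + 0.75·(M − 12·p_x − 15·p_y)/p_x, and y* = 15 + 0.25·(…)/p_y.
Set x* = 20.5 in the demand function and solve for p_x: p_x = 3.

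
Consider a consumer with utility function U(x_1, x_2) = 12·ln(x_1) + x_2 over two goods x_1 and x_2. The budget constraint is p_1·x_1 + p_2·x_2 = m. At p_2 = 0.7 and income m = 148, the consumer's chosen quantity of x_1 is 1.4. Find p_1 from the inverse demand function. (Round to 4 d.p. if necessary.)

MU_x_1 = 12/x_1, MU_x_2 = 1. Tangency: 12/x_1 = p_1/p_2.
So x_1*(p_1,p_2) = 12·p_2/p_1, independent of income; and x_2* = (m − 12·p_2)/p_2.
Set x_1* = 1.4 in the demand function and solve for p_1: p_1 = 6.

p_1 = 6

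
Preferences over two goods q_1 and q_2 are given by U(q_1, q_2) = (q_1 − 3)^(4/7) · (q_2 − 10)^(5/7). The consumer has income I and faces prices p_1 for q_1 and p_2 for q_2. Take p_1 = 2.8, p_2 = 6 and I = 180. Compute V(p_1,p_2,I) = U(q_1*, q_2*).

V = 27.4022

Let q_1' = q_1−3, q_2' = q_2−10. MRS = (4/5)·q_2'/q_1' = p_1/p_2.
Substituting into the budget: q_1* = 3 + 4/9·(I − 3·p_1 − 10·p_2)/p_1, and q_2* = 10 + 5/9·(…)/p_2.
Discretionary income = 180 − 3·2.8 − 10·6 = 111.6; q_1* = 3 + 4/9·111.6/2.8 = 20.7143; q_2* = 10 + 5/9·111.6/6 = 20.3333.
Utility at the optimum: U(20.7143, 20.3333) = 27.4022.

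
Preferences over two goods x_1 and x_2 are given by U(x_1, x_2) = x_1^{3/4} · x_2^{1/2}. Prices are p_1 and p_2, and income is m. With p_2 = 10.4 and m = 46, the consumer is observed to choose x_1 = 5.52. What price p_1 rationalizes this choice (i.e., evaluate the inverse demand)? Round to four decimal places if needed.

p_1 = 5

Tangency: MRS = (3/2)·x_2/x_1 = p_1/p_2.
Rearranging, p_2·x_2 = (2/3)·p_1·x_1. Substituting into the budget gives p_1·x_1·(1 + (2/3)) = m.
Demand: x_1*(p_1,p_2,m) = 0.6·m/p_1 and x_2* = 0.4·m/p_2.
Set x_1* = 5.52 in the demand function and solve for p_1: p_1 = 5.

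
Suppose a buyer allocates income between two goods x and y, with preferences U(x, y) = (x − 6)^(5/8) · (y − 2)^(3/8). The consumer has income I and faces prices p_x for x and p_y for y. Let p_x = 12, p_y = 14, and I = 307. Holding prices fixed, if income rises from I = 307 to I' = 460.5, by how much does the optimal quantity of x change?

This is Cobb-Douglas in (x−6, y−2): tangency gives 0.625·p_y·(y−2) = 0.375·p_x·(x−6).
Substituting into the budget: x* = 6 + 0.625·(I − 6·p_x − 2·p_y)/p_x, and y* = 2 + 0.375·(…)/p_y.
Discretionary income = 307 − 6·12 − 2·14 = 207; x* = 6 + 0.625·207/12 = 16.7812.
At I' = 460.5: x* = 24.776. Change: 24.776 − 16.7812 = 7.9948.

Δx* = 7.9948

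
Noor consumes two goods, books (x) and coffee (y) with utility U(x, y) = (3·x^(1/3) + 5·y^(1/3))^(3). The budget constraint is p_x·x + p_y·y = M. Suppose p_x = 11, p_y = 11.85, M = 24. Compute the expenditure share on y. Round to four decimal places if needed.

From the CES first-order condition, (3/5)·(y/x)^(2/3) = p_x/p_y.
Solve for the ratio: y/x = [(5/3)·p_x/p_y]^(1.5).
Substitute y = (y/x)·x into the budget: x* = M/(p_x + p_y·(y/x)).
Numerically y/x = 1.924352, so x* = 24/(11 + 11.85·1.924352) = 0.71 and y* = 1.924352·0.71 = 1.3663.
Expenditure on y: 11.85·1.3663 = 16.1902; share = 0.6746.

share on y = 0.6746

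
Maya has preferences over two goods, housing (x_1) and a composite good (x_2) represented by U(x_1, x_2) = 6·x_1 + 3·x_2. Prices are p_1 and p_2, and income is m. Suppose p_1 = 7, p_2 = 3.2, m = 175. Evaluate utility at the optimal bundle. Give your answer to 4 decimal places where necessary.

V = 164.0625

x_2 gives more utility per dollar, so spend all income on x_2: x_2* = m/p_2, x_1* = 0.
Numerically: x_1* = 0, x_2* = 54.6875.
Utility at the optimum: U(0, 54.6875) = 164.0625.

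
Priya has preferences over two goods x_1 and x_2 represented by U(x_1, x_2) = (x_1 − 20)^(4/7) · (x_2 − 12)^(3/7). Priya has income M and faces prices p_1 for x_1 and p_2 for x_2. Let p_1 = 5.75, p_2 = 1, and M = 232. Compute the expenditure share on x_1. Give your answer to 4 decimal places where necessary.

After buying the subsistence bundle (20, 12), a share 4/7 of the remaining income goes to x_1: x_1* = 20 + 4/7·(M − 20p_1 − 12p_2)/p_1.
Discretionary income = 232 − 20·5.75 − 12·1 = 105; x_1* = 20 + 4/7·105/5.75 = 30.4348; x_2* = 12 + 3/7·105/1 = 57.
Expenditure on x_1: 5.75·30.4348 = 175; share = 0.7543.

share on x_1 = 0.7543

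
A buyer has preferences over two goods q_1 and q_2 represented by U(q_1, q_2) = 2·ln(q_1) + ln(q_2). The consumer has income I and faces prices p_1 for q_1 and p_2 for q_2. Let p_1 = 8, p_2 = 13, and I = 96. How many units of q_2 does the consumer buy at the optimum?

q_2* = 2.4615

MU_q_1/MU_q_2 = (2·q_2)/(q_1); tangency sets this equal to p_1/p_2.
Rearranging, p_2·q_2 = (1/2)·p_1·q_1. Substituting into the budget gives p_1·q_1·(1 + (1/2)) = I.
Demand: q_1*(p_1,p_2,I) = 2/3·I/p_1 and q_2* = 1/3·I/p_2.
At p_1=8, p_2=13, I=96: q_2* = 1/3·96/13 = 2.4615.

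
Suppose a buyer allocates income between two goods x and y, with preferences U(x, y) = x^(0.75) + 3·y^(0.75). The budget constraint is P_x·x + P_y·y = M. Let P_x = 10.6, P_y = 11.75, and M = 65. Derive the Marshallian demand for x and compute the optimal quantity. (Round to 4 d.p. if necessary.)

x* = 0.1014

From the CES first-order condition, (1/3)·(y/x)^(0.25) = P_x/P_y.
Solve for the ratio: y/x = [3·P_x/P_y]^(4).
With the ratio pinned down, the budget gives x* = M/(P_x + P_y·(y/x)) and y* = (y/x)·x*.
Numerically y/x = 53.64843, so x* = 65/(10.6 + 11.75·53.64843) = 0.1014.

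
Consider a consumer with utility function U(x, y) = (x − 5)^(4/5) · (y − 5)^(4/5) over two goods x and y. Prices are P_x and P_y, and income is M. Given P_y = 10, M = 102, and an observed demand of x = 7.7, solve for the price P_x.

MRS = (y−5)/(x−5). Tangency with P_x/P_y gives y−5 = (P_x/P_y)·(x−5).
After buying the subsistence bundle (5, 5), a share 0.5 of the remaining income goes to x: x* = 5 + 0.5·(M − 5P_x − 5P_y)/P_x.
Set x* = 7.7 in the demand function and solve for P_x: P_x = 5.

P_x = 5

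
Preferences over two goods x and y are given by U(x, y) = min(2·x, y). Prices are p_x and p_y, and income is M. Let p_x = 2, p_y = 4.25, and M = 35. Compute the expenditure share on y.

share on y = 0.8095

Leontief preferences: the optimum is at the kink where x/1 = y/2, i.e. y = 2·x.
Budget: p_x·x + p_y·2·x = M, so (p_x + 2·p_y)·x = M.
Demand: x*(p_x,p_y,M) = M/(p_x + 2·p_y), y* = 2·M/(p_x + 2·p_y).
Here 2 + 2·4.25 = 10.5, giving x* = 3.3333 and y* = 6.6667.
Expenditure on y: 4.25·6.6667 = 28.3333; share = 0.8095.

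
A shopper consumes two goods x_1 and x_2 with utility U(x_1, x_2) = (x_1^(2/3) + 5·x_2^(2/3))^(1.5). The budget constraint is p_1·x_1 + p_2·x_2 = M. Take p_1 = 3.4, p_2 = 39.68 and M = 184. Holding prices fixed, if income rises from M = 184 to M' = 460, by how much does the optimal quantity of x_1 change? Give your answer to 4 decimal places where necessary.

Δx_1* = 42.329

MU_x_1 ∝ x_1^(-1/3), MU_x_2 ∝ 5·x_2^(-1/3), so MRS = (1/5)·(x_2/x_1)^(1/3) = p_1/p_2.
Solve for the ratio: x_2/x_1 = [5·p_1/p_2]^(3).
Substitute x_2 = (x_2/x_1)·x_1 into the budget: x_1* = M/(p_1 + p_2·(x_2/x_1)).
Numerically x_2/x_1 = 0.078638, so x_1* = 184/(3.4 + 39.68·0.078638) = 28.2193.
At M' = 460: x_1* = 70.5484. Change: 70.5484 − 28.2193 = 42.329.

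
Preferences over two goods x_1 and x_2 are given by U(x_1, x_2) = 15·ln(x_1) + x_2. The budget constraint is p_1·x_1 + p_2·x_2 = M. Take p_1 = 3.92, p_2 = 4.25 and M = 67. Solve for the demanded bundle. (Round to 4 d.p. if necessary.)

Set MRS = p_1/p_2: (15/x_1)/1 = p_1/p_2.
So x_1*(p_1,p_2) = 15·p_2/p_1, independent of income; and x_2* = (M − 15·p_2)/p_2.
At the given prices: x_1* = 15·4.25/3.92 = 16.2628, and x_2* = 0.7647.

x_1* = 16.2628, x_2* = 0.7647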